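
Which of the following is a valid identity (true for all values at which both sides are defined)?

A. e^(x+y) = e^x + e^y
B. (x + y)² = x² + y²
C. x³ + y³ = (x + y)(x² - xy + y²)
A: fails at (4, 6) — LHS = e^10 ≈ 22026.5, RHS = e^4 + e^6 ≈ 458.
B: fails at (5, 8) — LHS = 169, RHS = 89.
C: holds — e.g. at (6, 7), both sides equal 559.

Answer: C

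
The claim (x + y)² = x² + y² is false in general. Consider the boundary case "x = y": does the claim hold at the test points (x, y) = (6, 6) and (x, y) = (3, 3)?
At (6, 6): LHS = 144 ≠ RHS = 72
At (3, 3): LHS = 36 ≠ RHS = 18

Answer: No, fails at both test points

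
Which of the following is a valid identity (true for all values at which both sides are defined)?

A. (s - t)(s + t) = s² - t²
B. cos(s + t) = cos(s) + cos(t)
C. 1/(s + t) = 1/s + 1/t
A: holds — e.g. at (1, 4), both sides equal -15.
B: fails at (3, 7) — LHS = cos(10) ≈ -0.8391, RHS = cos(3) + cos(7) ≈ -0.2361.
C: fails at (2, 5) — LHS = 1/7, RHS = 7/10.

Answer: A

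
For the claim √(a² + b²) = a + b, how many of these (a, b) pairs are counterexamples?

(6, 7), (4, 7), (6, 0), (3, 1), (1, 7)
Testing each pair:
(6, 7): LHS = √(85) ≈ 9.22, RHS = 13 → counterexample
(4, 7): LHS = √(65) ≈ 8.062, RHS = 11 → counterexample
(6, 0): LHS = 6, RHS = 6 → satisfies claim
(3, 1): LHS = √(10) ≈ 3.162, RHS = 4 → counterexample
(1, 7): LHS = 5·√(2) ≈ 7.071, RHS = 8 → counterexample

That makes 4 counterexamples.

Answer: 4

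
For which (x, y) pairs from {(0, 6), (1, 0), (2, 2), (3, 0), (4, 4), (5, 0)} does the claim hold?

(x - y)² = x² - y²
Testing each pair:
(0, 6): LHS = 36, RHS = -36 → fails
(1, 0): LHS = 1, RHS = 1 → holds
(2, 2): LHS = 0, RHS = 0 → holds
(3, 0): LHS = 9, RHS = 9 → holds
(4, 4): LHS = 0, RHS = 0 → holds
(5, 0): LHS = 25, RHS = 25 → holds

5 of 6 pairs satisfy the claim.

Answer: (1, 0), (2, 2), (3, 0), (4, 4), (5, 0)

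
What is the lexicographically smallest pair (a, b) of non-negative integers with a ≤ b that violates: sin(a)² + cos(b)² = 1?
(a, b) = (0, 1)

Substituting (0, 1) into the claim:
LHS = sin(0)² + cos(1)² = cos(1)² ≈ 0.2919
RHS = 1

Since LHS ≠ RHS, this pair disproves the claim, and no lexicographically smaller pair (a ≤ b, non-negative integers) does.

For instance (2, 7) is also a counterexample (LHS = cos(7)² + sin(2)² ≈ 1.395, RHS = 1), but it's lexicographically larger.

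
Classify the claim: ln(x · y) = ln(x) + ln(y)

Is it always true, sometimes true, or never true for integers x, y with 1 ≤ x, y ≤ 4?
Always true

The identity holds for every pair in the range. For instance at (x, y) = (1, 3): both sides equal ln(3) ≈ 1.099.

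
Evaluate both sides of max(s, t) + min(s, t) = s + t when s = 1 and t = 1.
LHS = max(1, 1) + min(1, 1) = 2
RHS = 1 + 1 = 2

LHS = RHS: the two sides agree.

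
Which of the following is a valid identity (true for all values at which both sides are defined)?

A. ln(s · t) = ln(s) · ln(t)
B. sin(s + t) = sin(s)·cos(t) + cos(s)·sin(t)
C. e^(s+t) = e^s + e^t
A: fails at (3, 4) — LHS = ln(12) ≈ 2.485, RHS = ln(3)·ln(4) ≈ 1.523.
B: holds — e.g. at (1, 2), both sides equal sin(3) ≈ 0.1411.
C: fails at (1, 1) — LHS = e^2 ≈ 7.389, RHS = 2·e ≈ 5.437.

Answer: B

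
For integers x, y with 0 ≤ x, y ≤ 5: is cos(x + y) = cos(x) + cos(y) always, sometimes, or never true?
The claim fails for every pair in the range. For instance at (x, y) = (2, 3): LHS = cos(5) ≈ 0.2837, RHS = cos(3) + cos(2) ≈ -1.406.

Answer: Never true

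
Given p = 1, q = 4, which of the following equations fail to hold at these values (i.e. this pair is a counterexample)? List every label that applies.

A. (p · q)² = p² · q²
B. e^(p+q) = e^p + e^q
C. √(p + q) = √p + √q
Evaluating each claim at the given values:
A. LHS = 16, RHS = 16 → holds here (LHS = RHS)
B. LHS = e^5 ≈ 148.4, RHS = e + e^4 ≈ 57.32 → fails here (LHS ≠ RHS)
C. LHS = √(5) ≈ 2.236, RHS = 3 → fails here (LHS ≠ RHS)

Answer: B, C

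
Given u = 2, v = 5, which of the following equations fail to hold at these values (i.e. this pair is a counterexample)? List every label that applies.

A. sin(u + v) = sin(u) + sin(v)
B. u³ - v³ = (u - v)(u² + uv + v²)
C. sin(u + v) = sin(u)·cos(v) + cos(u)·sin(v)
A

Evaluating each claim at the given values:
A. LHS = sin(7) ≈ 0.657, RHS = sin(5) + sin(2) ≈ -0.04963 → fails here (LHS ≠ RHS)
B. LHS = -117, RHS = -117 → holds here (LHS = RHS)
C. LHS = sin(7) ≈ 0.657, RHS = sin(2)·cos(5) + sin(5)·cos(2) ≈ 0.657 → holds here (LHS = RHS)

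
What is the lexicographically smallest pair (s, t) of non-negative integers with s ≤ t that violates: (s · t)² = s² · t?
At (0, 6): both sides equal 0, so it holds there.
At (0, 7): both sides equal 0, so it holds there.

Substituting (1, 2) into the claim:
LHS = (1 · 2)² = 4
RHS = 1² · 2 = 2

Since LHS ≠ RHS, this pair disproves the claim, and no lexicographically smaller pair (s ≤ t, non-negative integers) does.

For instance (1, 6) is also a counterexample (LHS = 36, RHS = 6), but it's lexicographically larger.

Answer: (s, t) = (1, 2)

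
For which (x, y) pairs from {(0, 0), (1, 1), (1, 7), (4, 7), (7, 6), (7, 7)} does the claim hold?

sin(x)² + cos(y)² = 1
Testing each pair:
(0, 0): LHS = 1, RHS = 1 → holds
(1, 1): LHS = cos(1)² + sin(1)² = 1, RHS = 1 → holds
(1, 7): LHS = cos(7)² + sin(1)² ≈ 1.276, RHS = 1 → fails
(4, 7): LHS = cos(7)² + sin(4)² ≈ 1.141, RHS = 1 → fails
(7, 6): LHS = sin(7)² + cos(6)² ≈ 1.354, RHS = 1 → fails
(7, 7): LHS = sin(7)² + cos(7)² = 1, RHS = 1 → holds

3 of 6 pairs satisfy the claim.

Answer: (0, 0), (1, 1), (7, 7)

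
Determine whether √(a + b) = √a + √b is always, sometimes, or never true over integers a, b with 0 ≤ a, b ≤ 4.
It holds at (a, b) = (3, 0) (both sides equal √(3) ≈ 1.732), but fails at (a, b) = (4, 4) (LHS = 2·√(2) ≈ 2.828, RHS = 4).

Answer: Sometimes true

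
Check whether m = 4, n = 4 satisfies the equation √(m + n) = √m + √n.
Fails

Substituting m = 4, n = 4:

LHS = √(4 + 4) = 2·√(2) ≈ 2.828
RHS = √4 + √4 = 4

LHS ≠ RHS, so the equation does not hold at this point.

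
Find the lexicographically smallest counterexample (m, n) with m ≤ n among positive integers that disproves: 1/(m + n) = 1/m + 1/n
Substituting (1, 1) into the claim:
LHS = 1/(1 + 1) = 1/2
RHS = 1/1 + 1/1 = 2

Since LHS ≠ RHS, this pair disproves the claim, and no lexicographically smaller pair (m ≤ n, positive integers) does.

For instance (2, 2) is also a counterexample (LHS = 1/4, RHS = 1), but it's lexicographically larger.

Answer: (m, n) = (1, 1)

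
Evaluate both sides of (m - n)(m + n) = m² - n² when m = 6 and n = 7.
LHS = (6 - 7)(6 + 7) = -13
RHS = 6² - 7² = -13

LHS = RHS: the two sides agree.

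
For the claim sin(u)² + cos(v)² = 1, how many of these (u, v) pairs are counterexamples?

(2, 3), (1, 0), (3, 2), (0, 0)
3

Testing each pair:
(2, 3): LHS = sin(2)² + cos(3)² ≈ 1.807, RHS = 1 → counterexample
(1, 0): LHS = sin(1)² + 1 ≈ 1.708, RHS = 1 → counterexample
(3, 2): LHS = sin(3)² + cos(2)² ≈ 0.1931, RHS = 1 → counterexample
(0, 0): LHS = 1, RHS = 1 → satisfies claim

That makes 3 counterexamples.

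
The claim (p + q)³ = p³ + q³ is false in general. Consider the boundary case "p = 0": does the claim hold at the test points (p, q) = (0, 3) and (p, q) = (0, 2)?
Yes, holds at both test points

At (0, 3): LHS = 27, RHS = 27 → equal
At (0, 2): LHS = 8, RHS = 8 → equal

So the claim does hold at both of these boundary points, even though it is not an identity.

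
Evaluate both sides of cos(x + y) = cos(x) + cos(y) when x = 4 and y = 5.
LHS = cos(4 + 5) = cos(9) ≈ -0.9111
RHS = cos(4) + cos(5) ≈ -0.37

LHS ≠ RHS (they differ by about 0.5411), so the equation does not hold here.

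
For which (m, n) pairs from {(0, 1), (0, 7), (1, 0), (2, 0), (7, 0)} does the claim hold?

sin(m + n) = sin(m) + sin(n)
All pairs

Testing each pair:
(0, 1): LHS = sin(1) ≈ 0.8415, RHS = sin(1) ≈ 0.8415 → holds
(0, 7): LHS = sin(7) ≈ 0.657, RHS = sin(7) ≈ 0.657 → holds
(1, 0): LHS = sin(1) ≈ 0.8415, RHS = sin(1) ≈ 0.8415 → holds
(2, 0): LHS = sin(2) ≈ 0.9093, RHS = sin(2) ≈ 0.9093 → holds
(7, 0): LHS = sin(7) ≈ 0.657, RHS = sin(7) ≈ 0.657 → holds

Every pair satisfies the claim.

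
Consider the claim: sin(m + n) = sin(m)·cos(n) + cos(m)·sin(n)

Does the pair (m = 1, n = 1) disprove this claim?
Substituting m = 1, n = 1:
LHS = sin(1 + 1) = sin(2) ≈ 0.9093
RHS = sin(1)·cos(1) + cos(1)·sin(1) = 2·sin(1)·cos(1) ≈ 0.9093

The sides agree, so this pair does not disprove the claim.

Answer: No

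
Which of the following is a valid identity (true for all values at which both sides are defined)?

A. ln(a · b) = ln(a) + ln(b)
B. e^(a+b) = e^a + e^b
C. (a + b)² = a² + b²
A

A: holds — e.g. at (1, 3), both sides equal ln(3) ≈ 1.099.
B: fails at (5, 5) — LHS = e^10 ≈ 22026.5, RHS = 2·e^5 ≈ 296.8.
C: fails at (4, 5) — LHS = 81, RHS = 41.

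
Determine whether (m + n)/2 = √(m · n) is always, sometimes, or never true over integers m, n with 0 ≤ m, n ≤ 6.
It holds at (m, n) = (5, 5) (both sides equal 5), but fails at (m, n) = (4, 6) (LHS = 5, RHS = 2·√(6) ≈ 4.899).

Answer: Sometimes true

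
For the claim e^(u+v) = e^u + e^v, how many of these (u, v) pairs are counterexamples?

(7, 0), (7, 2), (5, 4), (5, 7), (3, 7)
Testing each pair:
(7, 0): LHS = e^7 ≈ 1097, RHS = 1 + e^7 ≈ 1098 → counterexample
(7, 2): LHS = e^9 ≈ 8103, RHS = e^2 + e^7 ≈ 1104 → counterexample
(5, 4): LHS = e^9 ≈ 8103, RHS = e^4 + e^5 ≈ 203 → counterexample
(5, 7): LHS = e^12 ≈ 162754.8, RHS = e^5 + e^7 ≈ 1245 → counterexample
(3, 7): LHS = e^10 ≈ 22026.5, RHS = e^3 + e^7 ≈ 1117 → counterexample

That makes 5 counterexamples.

Answer: 5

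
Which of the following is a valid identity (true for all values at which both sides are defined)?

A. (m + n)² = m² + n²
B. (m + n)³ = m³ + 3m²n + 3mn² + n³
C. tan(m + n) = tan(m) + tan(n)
B

A: fails at (6, 7) — LHS = 169, RHS = 85.
B: holds — e.g. at (5, 5), both sides equal 1000.
C: fails at (4, 6) — LHS = tan(10) ≈ 0.6484, RHS = tan(6) + tan(4) ≈ 0.8668.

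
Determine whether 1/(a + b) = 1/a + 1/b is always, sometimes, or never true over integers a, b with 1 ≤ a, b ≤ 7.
The claim fails for every pair in the range. For instance at (a, b) = (2, 1): LHS = 1/3, RHS = 3/2.

Answer: Never true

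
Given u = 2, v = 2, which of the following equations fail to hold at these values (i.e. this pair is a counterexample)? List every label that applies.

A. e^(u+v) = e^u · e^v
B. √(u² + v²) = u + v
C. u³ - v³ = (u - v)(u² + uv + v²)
Evaluating each claim at the given values:
A. LHS = e^4 ≈ 54.6, RHS = e^4 ≈ 54.6 → holds here (LHS = RHS)
B. LHS = 2·√(2) ≈ 2.828, RHS = 4 → fails here (LHS ≠ RHS)
C. LHS = 0, RHS = 0 → holds here (LHS = RHS)

Answer: B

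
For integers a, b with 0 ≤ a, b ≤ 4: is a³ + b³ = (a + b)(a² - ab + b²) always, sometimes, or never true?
The identity holds for every pair in the range. For instance at (a, b) = (4, 4): both sides equal 128.

Answer: Always true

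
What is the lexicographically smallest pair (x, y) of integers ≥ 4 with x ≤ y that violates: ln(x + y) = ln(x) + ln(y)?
(x, y) = (4, 4)

Substituting (4, 4) into the claim:
LHS = ln(4 + 4) = ln(8) ≈ 2.079
RHS = ln(4) + ln(4) = 2·ln(4) ≈ 2.773

Since LHS ≠ RHS, this pair disproves the claim, and no lexicographically smaller pair (x ≤ y, integers ≥ 4) does.

For instance (6, 10) is also a counterexample (LHS = ln(16) ≈ 2.773, RHS = ln(6) + ln(10) ≈ 4.094), but it's lexicographically larger.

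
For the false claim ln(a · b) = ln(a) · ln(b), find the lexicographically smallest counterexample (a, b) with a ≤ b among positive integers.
(a, b) = (1, 2)

At (1, 1): both sides equal 0, so it holds there.

Substituting (1, 2) into the claim:
LHS = ln(1 · 2) = ln(2) ≈ 0.6931
RHS = ln(1) · ln(2) = 0

Since LHS ≠ RHS, this pair disproves the claim, and no lexicographically smaller pair (a ≤ b, positive integers) does.

For instance (2, 4) is also a counterexample (LHS = ln(8) ≈ 2.079, RHS = ln(2)·ln(4) ≈ 0.9609), but it's lexicographically larger.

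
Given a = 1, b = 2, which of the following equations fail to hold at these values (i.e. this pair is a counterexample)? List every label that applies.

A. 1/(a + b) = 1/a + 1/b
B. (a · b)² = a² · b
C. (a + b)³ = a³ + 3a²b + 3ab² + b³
A, B

Evaluating each claim at the given values:
A. LHS = 1/3, RHS = 3/2 → fails here (LHS ≠ RHS)
B. LHS = 4, RHS = 2 → fails here (LHS ≠ RHS)
C. LHS = 27, RHS = 27 → holds here (LHS = RHS)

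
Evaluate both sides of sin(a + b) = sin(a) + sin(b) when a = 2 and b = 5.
LHS = sin(2 + 5) = sin(7) ≈ 0.657
RHS = sin(2) + sin(5) ≈ -0.04963

LHS ≠ RHS (they differ by about 0.7066), so the equation does not hold here.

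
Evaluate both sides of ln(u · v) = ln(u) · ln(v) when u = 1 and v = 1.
LHS = ln(1 · 1) = 0
RHS = ln(1) · ln(1) = 0

LHS = RHS: the two sides agree.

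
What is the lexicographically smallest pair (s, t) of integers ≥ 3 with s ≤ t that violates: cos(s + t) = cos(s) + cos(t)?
Substituting (3, 3) into the claim:
LHS = cos(3 + 3) = cos(6) ≈ 0.9602
RHS = cos(3) + cos(3) = 2·cos(3) ≈ -1.98

Since LHS ≠ RHS, this pair disproves the claim, and no lexicographically smaller pair (s ≤ t, integers ≥ 3) does.

For instance (3, 10) is also a counterexample (LHS = cos(13) ≈ 0.9074, RHS = cos(3) + cos(10) ≈ -1.829), but it's lexicographically larger.

Answer: (s, t) = (3, 3)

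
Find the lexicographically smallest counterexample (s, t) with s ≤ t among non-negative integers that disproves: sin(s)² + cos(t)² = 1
Substituting (0, 1) into the claim:
LHS = sin(0)² + cos(1)² = cos(1)² ≈ 0.2919
RHS = 1

Since LHS ≠ RHS, this pair disproves the claim, and no lexicographically smaller pair (s ≤ t, non-negative integers) does.

For instance (1, 4) is also a counterexample (LHS = cos(4)² + sin(1)² ≈ 1.135, RHS = 1), but it's lexicographically larger.

Answer: (s, t) = (0, 1)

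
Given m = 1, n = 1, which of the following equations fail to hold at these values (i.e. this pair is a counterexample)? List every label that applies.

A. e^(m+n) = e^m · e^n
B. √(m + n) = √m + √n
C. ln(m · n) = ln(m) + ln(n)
Evaluating each claim at the given values:
A. LHS = e^2 ≈ 7.389, RHS = e^2 ≈ 7.389 → holds here (LHS = RHS)
B. LHS = √(2) ≈ 1.414, RHS = 2 → fails here (LHS ≠ RHS)
C. LHS = 0, RHS = 0 → holds here (LHS = RHS)

Answer: B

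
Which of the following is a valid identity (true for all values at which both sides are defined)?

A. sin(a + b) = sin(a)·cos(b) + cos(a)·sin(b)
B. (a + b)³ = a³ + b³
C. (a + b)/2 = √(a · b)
A: holds — e.g. at (2, 4), both sides equal sin(6) ≈ -0.2794.
B: fails at (5, 8) — LHS = 2197, RHS = 637.
C: fails at (1, 4) — LHS = 5/2, RHS = 2.

Answer: A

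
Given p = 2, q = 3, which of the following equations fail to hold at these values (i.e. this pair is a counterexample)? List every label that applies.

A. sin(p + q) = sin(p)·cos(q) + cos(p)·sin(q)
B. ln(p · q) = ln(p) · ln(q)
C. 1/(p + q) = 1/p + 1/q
Evaluating each claim at the given values:
A. LHS = sin(5) ≈ -0.9589, RHS = sin(2)·cos(3) + sin(3)·cos(2) ≈ -0.9589 → holds here (LHS = RHS)
B. LHS = ln(6) ≈ 1.792, RHS = ln(2)·ln(3) ≈ 0.7615 → fails here (LHS ≠ RHS)
C. LHS = 1/5, RHS = 5/6 → fails here (LHS ≠ RHS)

Answer: B, C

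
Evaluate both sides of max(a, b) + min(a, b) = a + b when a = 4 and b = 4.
LHS = max(4, 4) + min(4, 4) = 8
RHS = 4 + 4 = 8

LHS = RHS: the two sides agree.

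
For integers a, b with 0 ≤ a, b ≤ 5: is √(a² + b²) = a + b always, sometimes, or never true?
Sometimes true

It holds at (a, b) = (0, 5) (both sides equal 5), but fails at (a, b) = (4, 2) (LHS = 2·√(5) ≈ 4.472, RHS = 6).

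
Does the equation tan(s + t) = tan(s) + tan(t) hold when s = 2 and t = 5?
Substituting s = 2, t = 5:

LHS = tan(2 + 5) = tan(7) ≈ 0.8714
RHS = tan(2) + tan(5) ≈ -5.566

LHS ≠ RHS, so the equation does not hold at this point.

Answer: Fails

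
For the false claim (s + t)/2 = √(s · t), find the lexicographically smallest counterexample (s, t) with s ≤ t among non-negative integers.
(s, t) = (0, 1)

At (0, 0): both sides equal 0, so it holds there.

Substituting (0, 1) into the claim:
LHS = (0 + 1)/2 = 1/2
RHS = √(0 · 1) = 0

Since LHS ≠ RHS, this pair disproves the claim, and no lexicographically smaller pair (s ≤ t, non-negative integers) does.

For instance (2, 5) is also a counterexample (LHS = 7/2, RHS = √(10) ≈ 3.162), but it's lexicographically larger.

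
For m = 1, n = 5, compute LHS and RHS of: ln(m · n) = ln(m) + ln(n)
LHS = ln(1 · 5) = ln(5) ≈ 1.609
RHS = ln(1) + ln(5) = ln(5) ≈ 1.609

LHS = RHS: the two sides agree.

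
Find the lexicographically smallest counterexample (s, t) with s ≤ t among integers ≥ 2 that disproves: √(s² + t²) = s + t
(s, t) = (2, 2)

Substituting (2, 2) into the claim:
LHS = √(2² + 2²) = 2·√(2) ≈ 2.828
RHS = 2 + 2 = 4

Since LHS ≠ RHS, this pair disproves the claim, and no lexicographically smaller pair (s ≤ t, integers ≥ 2) does.

For instance (7, 9) is also a counterexample (LHS = √(130) ≈ 11.4, RHS = 16), but it's lexicographically larger.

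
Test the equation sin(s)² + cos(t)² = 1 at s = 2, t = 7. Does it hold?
Substituting s = 2, t = 7:

LHS = sin(2)² + cos(7)² ≈ 1.395
RHS = 1

LHS ≠ RHS, so the equation does not hold at this point.

Answer: Fails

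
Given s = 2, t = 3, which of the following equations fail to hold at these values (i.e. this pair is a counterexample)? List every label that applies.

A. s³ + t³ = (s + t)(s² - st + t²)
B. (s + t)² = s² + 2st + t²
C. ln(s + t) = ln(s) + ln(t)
Evaluating each claim at the given values:
A. LHS = 35, RHS = 35 → holds here (LHS = RHS)
B. LHS = 25, RHS = 25 → holds here (LHS = RHS)
C. LHS = ln(5) ≈ 1.609, RHS = ln(2) + ln(3) ≈ 1.792 → fails here (LHS ≠ RHS)

Answer: C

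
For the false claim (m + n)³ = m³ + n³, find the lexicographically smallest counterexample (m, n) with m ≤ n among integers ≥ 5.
Substituting (5, 5) into the claim:
LHS = (5 + 5)³ = 1000
RHS = 5³ + 5³ = 250

Since LHS ≠ RHS, this pair disproves the claim, and no lexicographically smaller pair (m ≤ n, integers ≥ 5) does.

For instance (6, 9) is also a counterexample (LHS = 3375, RHS = 945), but it's lexicographically larger.

Answer: (m, n) = (5, 5)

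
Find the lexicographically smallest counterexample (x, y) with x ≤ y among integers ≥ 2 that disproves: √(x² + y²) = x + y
(x, y) = (2, 2)

Substituting (2, 2) into the claim:
LHS = √(2² + 2²) = 2·√(2) ≈ 2.828
RHS = 2 + 2 = 4

Since LHS ≠ RHS, this pair disproves the claim, and no lexicographically smaller pair (x ≤ y, integers ≥ 2) does.

For instance (2, 3) is also a counterexample (LHS = √(13) ≈ 3.606, RHS = 5), but it's lexicographically larger.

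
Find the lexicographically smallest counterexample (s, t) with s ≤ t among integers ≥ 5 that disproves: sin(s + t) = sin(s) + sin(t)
(s, t) = (5, 5)

Substituting (5, 5) into the claim:
LHS = sin(5 + 5) = sin(10) ≈ -0.544
RHS = sin(5) + sin(5) = 2·sin(5) ≈ -1.918

Since LHS ≠ RHS, this pair disproves the claim, and no lexicographically smaller pair (s ≤ t, integers ≥ 5) does.

For instance (8, 12) is also a counterexample (LHS = sin(20) ≈ 0.9129, RHS = sin(12) + sin(8) ≈ 0.4528), but it's lexicographically larger.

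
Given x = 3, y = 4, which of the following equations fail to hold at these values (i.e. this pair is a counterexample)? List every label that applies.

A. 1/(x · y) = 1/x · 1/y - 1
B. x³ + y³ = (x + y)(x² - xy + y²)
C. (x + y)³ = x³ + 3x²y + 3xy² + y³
Evaluating each claim at the given values:
A. LHS = 1/12, RHS = -11/12 → fails here (LHS ≠ RHS)
B. LHS = 91, RHS = 91 → holds here (LHS = RHS)
C. LHS = 343, RHS = 343 → holds here (LHS = RHS)

Answer: A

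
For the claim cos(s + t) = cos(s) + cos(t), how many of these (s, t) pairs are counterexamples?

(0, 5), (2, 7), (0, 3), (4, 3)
4

Testing each pair:
(0, 5): LHS = cos(5) ≈ 0.2837, RHS = cos(5) + 1 ≈ 1.284 → counterexample
(2, 7): LHS = cos(9) ≈ -0.9111, RHS = cos(2) + cos(7) ≈ 0.3378 → counterexample
(0, 3): LHS = cos(3) ≈ -0.99, RHS = cos(3) + 1 ≈ 0.01001 → counterexample
(4, 3): LHS = cos(7) ≈ 0.7539, RHS = cos(3) + cos(4) ≈ -1.644 → counterexample

That makes 4 counterexamples.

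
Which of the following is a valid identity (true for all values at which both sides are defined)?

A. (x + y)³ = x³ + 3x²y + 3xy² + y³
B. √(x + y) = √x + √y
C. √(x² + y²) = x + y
A: holds — e.g. at (1, 5), both sides equal 216.
B: fails at (4, 4) — LHS = 2·√(2) ≈ 2.828, RHS = 4.
C: fails at (5, 5) — LHS = 5·√(2) ≈ 7.071, RHS = 10.

Answer: A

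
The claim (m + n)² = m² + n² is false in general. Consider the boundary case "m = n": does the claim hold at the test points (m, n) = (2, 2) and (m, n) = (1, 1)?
At (2, 2): LHS = 16 ≠ RHS = 8
At (1, 1): LHS = 4 ≠ RHS = 2

Answer: No, fails at both test points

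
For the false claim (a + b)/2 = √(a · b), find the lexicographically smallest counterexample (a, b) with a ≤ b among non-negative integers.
(a, b) = (0, 1)

Substituting (0, 1) into the claim:
LHS = (0 + 1)/2 = 1/2
RHS = √(0 · 1) = 0

Since LHS ≠ RHS, this pair disproves the claim, and no lexicographically smaller pair (a ≤ b, non-negative integers) does.

For instance (3, 5) is also a counterexample (LHS = 4, RHS = √(15) ≈ 3.873), but it's lexicographically larger.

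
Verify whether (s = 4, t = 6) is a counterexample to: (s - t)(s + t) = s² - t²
Substituting s = 4, t = 6:
LHS = (4 - 6)(4 + 6) = -20
RHS = 4² - 6² = -20

The sides agree, so this pair does not disprove the claim.

Answer: No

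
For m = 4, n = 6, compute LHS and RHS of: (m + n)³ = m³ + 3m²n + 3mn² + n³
LHS = (4 + 6)³ = 1000
RHS = 4³ + 3·4²·6 + 3·4·6² + 6³ = 1000

LHS = RHS: the two sides agree.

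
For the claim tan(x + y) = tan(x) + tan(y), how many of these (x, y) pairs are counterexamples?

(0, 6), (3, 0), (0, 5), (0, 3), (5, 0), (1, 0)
Testing each pair:
(0, 6): LHS = tan(6) ≈ -0.291, RHS = tan(6) ≈ -0.291 → satisfies claim
(3, 0): LHS = tan(3) ≈ -0.1425, RHS = tan(3) ≈ -0.1425 → satisfies claim
(0, 5): LHS = tan(5) ≈ -3.381, RHS = tan(5) ≈ -3.381 → satisfies claim
(0, 3): LHS = tan(3) ≈ -0.1425, RHS = tan(3) ≈ -0.1425 → satisfies claim
(5, 0): LHS = tan(5) ≈ -3.381, RHS = tan(5) ≈ -3.381 → satisfies claim
(1, 0): LHS = tan(1) ≈ 1.557, RHS = tan(1) ≈ 1.557 → satisfies claim

That makes 0 counterexamples.

Answer: 0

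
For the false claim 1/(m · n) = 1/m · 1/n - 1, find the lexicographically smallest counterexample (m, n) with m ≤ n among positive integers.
(m, n) = (1, 1)

Substituting (1, 1) into the claim:
LHS = 1/(1 · 1) = 1
RHS = 1/1 · 1/1 - 1 = 0

Since LHS ≠ RHS, this pair disproves the claim, and no lexicographically smaller pair (m ≤ n, positive integers) does.

For instance (3, 8) is also a counterexample (LHS = 1/24, RHS = -23/24), but it's lexicographically larger.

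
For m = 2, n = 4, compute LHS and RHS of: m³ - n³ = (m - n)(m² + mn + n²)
LHS = 2³ - 4³ = -56
RHS = (2 - 4)(2² + 2·4 + 4²) = -56

LHS = RHS: the two sides agree.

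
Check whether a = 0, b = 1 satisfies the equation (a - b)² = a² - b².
Substituting a = 0, b = 1:

LHS = (0 - 1)² = 1
RHS = 0² - 1² = -1

LHS ≠ RHS, so the equation does not hold at this point.

Answer: Fails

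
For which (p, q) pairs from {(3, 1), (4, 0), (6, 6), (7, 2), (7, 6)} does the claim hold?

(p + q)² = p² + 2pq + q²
All pairs

Testing each pair:
(3, 1): LHS = 16, RHS = 16 → holds
(4, 0): LHS = 16, RHS = 16 → holds
(6, 6): LHS = 144, RHS = 144 → holds
(7, 2): LHS = 81, RHS = 81 → holds
(7, 6): LHS = 169, RHS = 169 → holds

Every pair satisfies the claim.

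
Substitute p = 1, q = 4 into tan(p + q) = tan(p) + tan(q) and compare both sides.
LHS = tan(1 + 4) = tan(5) ≈ -3.381
RHS = tan(1) + tan(4) ≈ 2.715

LHS ≠ RHS (they differ by about 6.096), so the equation does not hold here.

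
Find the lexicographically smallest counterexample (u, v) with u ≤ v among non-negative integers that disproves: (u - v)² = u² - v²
(u, v) = (0, 1)

Substituting (0, 1) into the claim:
LHS = (0 - 1)² = 1
RHS = 0² - 1² = -1

Since LHS ≠ RHS, this pair disproves the claim, and no lexicographically smaller pair (u ≤ v, non-negative integers) does.

For instance (3, 7) is also a counterexample (LHS = 16, RHS = -40), but it's lexicographically larger.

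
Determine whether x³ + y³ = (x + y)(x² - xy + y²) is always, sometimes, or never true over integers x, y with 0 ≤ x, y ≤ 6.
The identity holds for every pair in the range. For instance at (x, y) = (6, 6): both sides equal 432.

Answer: Always true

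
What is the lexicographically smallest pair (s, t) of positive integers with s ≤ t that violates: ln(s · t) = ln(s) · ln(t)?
Substituting (1, 2) into the claim:
LHS = ln(1 · 2) = ln(2) ≈ 0.6931
RHS = ln(1) · ln(2) = 0

Since LHS ≠ RHS, this pair disproves the claim, and no lexicographically smaller pair (s ≤ t, positive integers) does.

For instance (5, 7) is also a counterexample (LHS = ln(35) ≈ 3.555, RHS = ln(5)·ln(7) ≈ 3.132), but it's lexicographically larger.

Answer: (s, t) = (1, 2)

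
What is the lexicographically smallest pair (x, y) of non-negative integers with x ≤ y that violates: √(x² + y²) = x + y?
At (0, 1): both sides equal 1, so it holds there.
At (0, 3): both sides equal 3, so it holds there.

Substituting (1, 1) into the claim:
LHS = √(1² + 1²) = √(2) ≈ 1.414
RHS = 1 + 1 = 2

Since LHS ≠ RHS, this pair disproves the claim, and no lexicographically smaller pair (x ≤ y, non-negative integers) does.

For instance (2, 2) is also a counterexample (LHS = 2·√(2) ≈ 2.828, RHS = 4), but it's lexicographically larger.

Answer: (x, y) = (1, 1)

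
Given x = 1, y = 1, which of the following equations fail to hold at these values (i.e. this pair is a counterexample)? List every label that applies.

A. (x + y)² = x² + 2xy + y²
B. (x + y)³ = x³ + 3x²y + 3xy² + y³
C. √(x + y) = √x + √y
C

Evaluating each claim at the given values:
A. LHS = 4, RHS = 4 → holds here (LHS = RHS)
B. LHS = 8, RHS = 8 → holds here (LHS = RHS)
C. LHS = √(2) ≈ 1.414, RHS = 2 → fails here (LHS ≠ RHS)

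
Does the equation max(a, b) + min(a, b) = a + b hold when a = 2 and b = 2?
Holds

Substituting a = 2, b = 2:

LHS = max(2, 2) + min(2, 2) = 4
RHS = 2 + 2 = 4

LHS = RHS, so the equation holds at this point.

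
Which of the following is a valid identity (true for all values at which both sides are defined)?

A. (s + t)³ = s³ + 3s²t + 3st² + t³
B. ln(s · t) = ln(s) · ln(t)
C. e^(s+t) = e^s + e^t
A

A: holds — e.g. at (0, 1), both sides equal 1.
B: fails at (1, 2) — LHS = ln(2) ≈ 0.6931, RHS = 0.
C: fails at (5, 8) — LHS = e^13 ≈ 442413.4, RHS = e^5 + e^8 ≈ 3129.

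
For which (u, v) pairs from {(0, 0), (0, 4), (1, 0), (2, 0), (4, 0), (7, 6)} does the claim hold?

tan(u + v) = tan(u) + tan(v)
(0, 0), (0, 4), (1, 0), (2, 0), (4, 0)

Testing each pair:
(0, 0): LHS = 0, RHS = 0 → holds
(0, 4): LHS = tan(4) ≈ 1.158, RHS = tan(4) ≈ 1.158 → holds
(1, 0): LHS = tan(1) ≈ 1.557, RHS = tan(1) ≈ 1.557 → holds
(2, 0): LHS = tan(2) ≈ -2.185, RHS = tan(2) ≈ -2.185 → holds
(4, 0): LHS = tan(4) ≈ 1.158, RHS = tan(4) ≈ 1.158 → holds
(7, 6): LHS = tan(13) ≈ 0.463, RHS = tan(6) + tan(7) ≈ 0.5804 → fails

5 of 6 pairs satisfy the claim.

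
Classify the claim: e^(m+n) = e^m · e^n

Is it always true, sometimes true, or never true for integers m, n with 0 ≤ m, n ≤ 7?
Always true

The identity holds for every pair in the range. For instance at (m, n) = (4, 4): both sides equal e^8 ≈ 2981.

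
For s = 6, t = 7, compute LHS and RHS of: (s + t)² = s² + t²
LHS = (6 + 7)² = 169
RHS = 6² + 7² = 85

LHS ≠ RHS, so the equation does not hold here.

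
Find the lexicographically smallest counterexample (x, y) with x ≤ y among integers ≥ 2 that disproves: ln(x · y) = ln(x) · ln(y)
(x, y) = (2, 2)

Substituting (2, 2) into the claim:
LHS = ln(2 · 2) = ln(4) ≈ 1.386
RHS = ln(2) · ln(2) = ln(2)² ≈ 0.4805

Since LHS ≠ RHS, this pair disproves the claim, and no lexicographically smaller pair (x ≤ y, integers ≥ 2) does.

For instance (3, 3) is also a counterexample (LHS = ln(9) ≈ 2.197, RHS = ln(3)² ≈ 1.207), but it's lexicographically larger.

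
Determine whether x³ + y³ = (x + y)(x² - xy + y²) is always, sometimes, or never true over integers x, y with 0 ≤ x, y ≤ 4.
Always true

The identity holds for every pair in the range. For instance at (x, y) = (1, 1): both sides equal 2.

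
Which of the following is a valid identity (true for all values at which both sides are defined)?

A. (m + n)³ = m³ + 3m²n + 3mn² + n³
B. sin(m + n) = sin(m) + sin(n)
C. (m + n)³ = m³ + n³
A: holds — e.g. at (5, 8), both sides equal 2197.
B: fails at (2, 7) — LHS = sin(9) ≈ 0.4121, RHS = sin(7) + sin(2) ≈ 1.566.
C: fails at (3, 3) — LHS = 216, RHS = 54.

Answer: A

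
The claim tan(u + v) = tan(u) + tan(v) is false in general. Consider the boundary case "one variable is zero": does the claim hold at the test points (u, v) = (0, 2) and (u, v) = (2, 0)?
Yes, holds at both test points

At (0, 2): LHS = tan(2) ≈ -2.185, RHS = tan(2) ≈ -2.185 → equal
At (2, 0): LHS = tan(2) ≈ -2.185, RHS = tan(2) ≈ -2.185 → equal

So the claim does hold at both of these boundary points, even though it is not an identity.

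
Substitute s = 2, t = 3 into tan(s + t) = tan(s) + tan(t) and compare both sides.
LHS = tan(2 + 3) = tan(5) ≈ -3.381
RHS = tan(2) + tan(3) ≈ -2.328

LHS ≠ RHS (they differ by about 1.053), so the equation does not hold here.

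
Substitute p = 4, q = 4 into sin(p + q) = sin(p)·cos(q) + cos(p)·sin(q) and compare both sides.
LHS = sin(4 + 4) = sin(8) ≈ 0.9894
RHS = sin(4)·cos(4) + cos(4)·sin(4) = 2·sin(4)·cos(4) ≈ 0.9894

LHS = RHS: the two sides agree.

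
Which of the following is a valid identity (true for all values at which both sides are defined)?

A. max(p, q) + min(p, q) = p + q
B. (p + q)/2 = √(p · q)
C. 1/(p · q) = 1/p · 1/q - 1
A

A: holds — e.g. at (0, 1), both sides equal 1.
B: fails at (4, 5) — LHS = 9/2, RHS = 2·√(5) ≈ 4.472.
C: fails at (2, 3) — LHS = 1/6, RHS = -5/6.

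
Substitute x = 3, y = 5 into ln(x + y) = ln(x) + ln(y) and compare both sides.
LHS = ln(3 + 5) = ln(8) ≈ 2.079
RHS = ln(3) + ln(5) ≈ 2.708

LHS ≠ RHS (they differ by about 0.6286), so the equation does not hold here.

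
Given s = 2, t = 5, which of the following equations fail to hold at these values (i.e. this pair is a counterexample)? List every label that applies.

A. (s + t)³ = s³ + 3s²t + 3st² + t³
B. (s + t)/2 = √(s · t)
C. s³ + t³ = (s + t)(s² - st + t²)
B

Evaluating each claim at the given values:
A. LHS = 343, RHS = 343 → holds here (LHS = RHS)
B. LHS = 7/2, RHS = √(10) ≈ 3.162 → fails here (LHS ≠ RHS)
C. LHS = 133, RHS = 133 → holds here (LHS = RHS)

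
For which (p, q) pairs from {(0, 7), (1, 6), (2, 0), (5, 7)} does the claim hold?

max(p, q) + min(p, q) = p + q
Testing each pair:
(0, 7): LHS = 7, RHS = 7 → holds
(1, 6): LHS = 7, RHS = 7 → holds
(2, 0): LHS = 2, RHS = 2 → holds
(5, 7): LHS = 12, RHS = 12 → holds

Every pair satisfies the claim.

Answer: All pairs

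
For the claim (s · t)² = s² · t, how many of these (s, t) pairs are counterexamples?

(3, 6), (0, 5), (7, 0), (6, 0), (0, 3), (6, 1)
1

Testing each pair:
(3, 6): LHS = 324, RHS = 54 → counterexample
(0, 5): LHS = 0, RHS = 0 → satisfies claim
(7, 0): LHS = 0, RHS = 0 → satisfies claim
(6, 0): LHS = 0, RHS = 0 → satisfies claim
(0, 3): LHS = 0, RHS = 0 → satisfies claim
(6, 1): LHS = 36, RHS = 36 → satisfies claim

That makes 1 counterexample.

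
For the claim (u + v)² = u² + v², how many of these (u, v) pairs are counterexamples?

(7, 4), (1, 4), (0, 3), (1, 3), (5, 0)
Testing each pair:
(7, 4): LHS = 121, RHS = 65 → counterexample
(1, 4): LHS = 25, RHS = 17 → counterexample
(0, 3): LHS = 9, RHS = 9 → satisfies claim
(1, 3): LHS = 16, RHS = 10 → counterexample
(5, 0): LHS = 25, RHS = 25 → satisfies claim

That makes 3 counterexamples.

Answer: 3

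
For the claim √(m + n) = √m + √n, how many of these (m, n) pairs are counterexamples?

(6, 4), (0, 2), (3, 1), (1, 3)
3

Testing each pair:
(6, 4): LHS = √(10) ≈ 3.162, RHS = 2 + √(6) ≈ 4.449 → counterexample
(0, 2): LHS = √(2) ≈ 1.414, RHS = √(2) ≈ 1.414 → satisfies claim
(3, 1): LHS = 2, RHS = 1 + √(3) ≈ 2.732 → counterexample
(1, 3): LHS = 2, RHS = 1 + √(3) ≈ 2.732 → counterexample

That makes 3 counterexamples.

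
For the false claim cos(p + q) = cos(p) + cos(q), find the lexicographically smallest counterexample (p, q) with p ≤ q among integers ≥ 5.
(p, q) = (5, 5)

Substituting (5, 5) into the claim:
LHS = cos(5 + 5) = cos(10) ≈ -0.8391
RHS = cos(5) + cos(5) = 2·cos(5) ≈ 0.5673

Since LHS ≠ RHS, this pair disproves the claim, and no lexicographically smaller pair (p ≤ q, integers ≥ 5) does.

For instance (7, 11) is also a counterexample (LHS = cos(18) ≈ 0.6603, RHS = cos(11) + cos(7) ≈ 0.7583), but it's lexicographically larger.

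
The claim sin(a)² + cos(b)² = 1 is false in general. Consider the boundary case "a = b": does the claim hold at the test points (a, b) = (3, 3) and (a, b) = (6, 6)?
Yes, holds at both test points

At (3, 3): LHS = sin(3)² + cos(3)² = 1, RHS = 1 → equal
At (6, 6): LHS = sin(6)² + cos(6)² = 1, RHS = 1 → equal

So the claim does hold at both of these boundary points, even though it is not an identity.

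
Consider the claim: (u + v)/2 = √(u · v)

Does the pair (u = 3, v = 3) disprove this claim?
Substituting u = 3, v = 3:
LHS = (3 + 3)/2 = 3
RHS = √(3 · 3) = 3

The sides agree, so this pair does not disprove the claim.

Answer: No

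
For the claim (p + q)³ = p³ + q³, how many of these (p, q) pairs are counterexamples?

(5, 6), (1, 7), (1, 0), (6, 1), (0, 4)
Testing each pair:
(5, 6): LHS = 1331, RHS = 341 → counterexample
(1, 7): LHS = 512, RHS = 344 → counterexample
(1, 0): LHS = 1, RHS = 1 → satisfies claim
(6, 1): LHS = 343, RHS = 217 → counterexample
(0, 4): LHS = 64, RHS = 64 → satisfies claim

That makes 3 counterexamples.

Answer: 3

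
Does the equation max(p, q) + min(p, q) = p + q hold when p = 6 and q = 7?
Holds

Substituting p = 6, q = 7:

LHS = max(6, 7) + min(6, 7) = 13
RHS = 6 + 7 = 13

LHS = RHS, so the equation holds at this point.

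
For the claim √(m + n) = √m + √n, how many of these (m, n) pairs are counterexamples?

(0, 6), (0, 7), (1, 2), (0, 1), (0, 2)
1

Testing each pair:
(0, 6): LHS = √(6) ≈ 2.449, RHS = √(6) ≈ 2.449 → satisfies claim
(0, 7): LHS = √(7) ≈ 2.646, RHS = √(7) ≈ 2.646 → satisfies claim
(1, 2): LHS = √(3) ≈ 1.732, RHS = 1 + √(2) ≈ 2.414 → counterexample
(0, 1): LHS = 1, RHS = 1 → satisfies claim
(0, 2): LHS = √(2) ≈ 1.414, RHS = √(2) ≈ 1.414 → satisfies claim

That makes 1 counterexample.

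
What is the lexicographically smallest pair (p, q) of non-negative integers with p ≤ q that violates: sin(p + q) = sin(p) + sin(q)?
(p, q) = (1, 1)

At (0, 2): both sides equal sin(2) ≈ 0.9093, so it holds there.

Substituting (1, 1) into the claim:
LHS = sin(1 + 1) = sin(2) ≈ 0.9093
RHS = sin(1) + sin(1) = 2·sin(1) ≈ 1.683

Since LHS ≠ RHS, this pair disproves the claim, and no lexicographically smaller pair (p ≤ q, non-negative integers) does.

For instance (1, 4) is also a counterexample (LHS = sin(5) ≈ -0.9589, RHS = sin(4) + sin(1) ≈ 0.08467), but it's lexicographically larger.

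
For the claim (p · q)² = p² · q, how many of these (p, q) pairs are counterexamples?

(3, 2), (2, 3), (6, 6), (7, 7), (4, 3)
5

Testing each pair:
(3, 2): LHS = 36, RHS = 18 → counterexample
(2, 3): LHS = 36, RHS = 12 → counterexample
(6, 6): LHS = 1296, RHS = 216 → counterexample
(7, 7): LHS = 2401, RHS = 343 → counterexample
(4, 3): LHS = 144, RHS = 48 → counterexample

That makes 5 counterexamples.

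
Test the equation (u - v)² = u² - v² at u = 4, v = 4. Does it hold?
Holds

Substituting u = 4, v = 4:

LHS = (4 - 4)² = 0
RHS = 4² - 4² = 0

LHS = RHS, so the equation holds at this point.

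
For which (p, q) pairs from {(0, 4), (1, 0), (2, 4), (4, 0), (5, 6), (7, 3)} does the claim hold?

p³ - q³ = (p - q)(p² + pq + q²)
Testing each pair:
(0, 4): LHS = -64, RHS = -64 → holds
(1, 0): LHS = 1, RHS = 1 → holds
(2, 4): LHS = -56, RHS = -56 → holds
(4, 0): LHS = 64, RHS = 64 → holds
(5, 6): LHS = -91, RHS = -91 → holds
(7, 3): LHS = 316, RHS = 316 → holds

Every pair satisfies the claim.

Answer: All pairs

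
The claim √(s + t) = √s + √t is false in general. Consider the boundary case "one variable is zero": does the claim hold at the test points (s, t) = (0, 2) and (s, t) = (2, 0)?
Yes, holds at both test points

At (0, 2): LHS = √(2) ≈ 1.414, RHS = √(2) ≈ 1.414 → equal
At (2, 0): LHS = √(2) ≈ 1.414, RHS = √(2) ≈ 1.414 → equal

So the claim does hold at both of these boundary points, even though it is not an identity.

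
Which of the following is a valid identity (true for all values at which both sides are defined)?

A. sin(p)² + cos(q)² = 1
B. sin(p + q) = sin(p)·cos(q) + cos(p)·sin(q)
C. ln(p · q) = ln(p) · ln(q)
A: fails at (1, 3) — LHS = sin(1)² + cos(3)² ≈ 1.688, RHS = 1.
B: holds — e.g. at (3, 4), both sides equal sin(7) ≈ 0.657.
C: fails at (3, 5) — LHS = ln(15) ≈ 2.708, RHS = ln(3)·ln(5) ≈ 1.768.

Answer: B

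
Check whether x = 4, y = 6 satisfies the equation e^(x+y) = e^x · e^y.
Holds

Substituting x = 4, y = 6:

LHS = e^(4+6) = e^10 ≈ 22026.5
RHS = e^4 · e^6 = e^10 ≈ 22026.5

LHS = RHS, so the equation holds at this point.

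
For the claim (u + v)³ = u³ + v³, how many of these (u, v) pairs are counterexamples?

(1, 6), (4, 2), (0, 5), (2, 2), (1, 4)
4

Testing each pair:
(1, 6): LHS = 343, RHS = 217 → counterexample
(4, 2): LHS = 216, RHS = 72 → counterexample
(0, 5): LHS = 125, RHS = 125 → satisfies claim
(2, 2): LHS = 64, RHS = 16 → counterexample
(1, 4): LHS = 125, RHS = 65 → counterexample

That makes 4 counterexamples.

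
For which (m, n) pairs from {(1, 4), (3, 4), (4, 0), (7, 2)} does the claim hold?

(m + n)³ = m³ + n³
Testing each pair:
(1, 4): LHS = 125, RHS = 65 → fails
(3, 4): LHS = 343, RHS = 91 → fails
(4, 0): LHS = 64, RHS = 64 → holds
(7, 2): LHS = 729, RHS = 351 → fails

1 of 4 pairs satisfies the claim.

Answer: (4, 0)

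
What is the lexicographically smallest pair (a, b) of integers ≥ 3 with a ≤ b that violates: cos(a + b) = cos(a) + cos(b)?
(a, b) = (3, 3)

Substituting (3, 3) into the claim:
LHS = cos(3 + 3) = cos(6) ≈ 0.9602
RHS = cos(3) + cos(3) = 2·cos(3) ≈ -1.98

Since LHS ≠ RHS, this pair disproves the claim, and no lexicographically smaller pair (a ≤ b, integers ≥ 3) does.

For instance (10, 10) is also a counterexample (LHS = cos(20) ≈ 0.4081, RHS = 2·cos(10) ≈ -1.678), but it's lexicographically larger.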